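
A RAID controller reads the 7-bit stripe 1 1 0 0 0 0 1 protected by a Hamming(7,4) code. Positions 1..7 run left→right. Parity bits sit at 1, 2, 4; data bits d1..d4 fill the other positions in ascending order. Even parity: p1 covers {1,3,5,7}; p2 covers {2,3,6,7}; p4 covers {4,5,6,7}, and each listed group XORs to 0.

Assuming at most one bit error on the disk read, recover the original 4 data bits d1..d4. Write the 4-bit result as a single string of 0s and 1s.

s1 (pos 1,3,5,7): 1⊕0⊕0⊕1 = 0
s2 (pos 2,3,6,7): 1⊕0⊕0⊕1 = 0
s4 (pos 4,5,6,7): 0⊕0⊕0⊕1 = 1
Syndrome s4…s1 = 100 → error at position 4.
Flip position 4: 1100001 → 1101001
Read data bits from positions 3,5,6,7: 0001

0001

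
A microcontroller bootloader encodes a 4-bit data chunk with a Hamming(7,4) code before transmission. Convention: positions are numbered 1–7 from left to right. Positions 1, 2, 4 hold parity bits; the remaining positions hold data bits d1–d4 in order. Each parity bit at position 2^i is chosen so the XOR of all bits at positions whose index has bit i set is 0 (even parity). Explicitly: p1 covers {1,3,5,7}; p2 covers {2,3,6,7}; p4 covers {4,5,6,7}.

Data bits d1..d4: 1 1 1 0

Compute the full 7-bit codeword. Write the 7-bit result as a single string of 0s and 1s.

0010110

Place data at non-parity positions: p1 p2 1 p4 1 1 0
p1 (pos 1,3,5,7): XOR of data positions = 1⊕1⊕0 = 0
p2 (pos 2,3,6,7): XOR of data positions = 1⊕1⊕0 = 0
p4 (pos 4,5,6,7): XOR of data positions = 1⊕1⊕0 = 0
Codeword: 0010110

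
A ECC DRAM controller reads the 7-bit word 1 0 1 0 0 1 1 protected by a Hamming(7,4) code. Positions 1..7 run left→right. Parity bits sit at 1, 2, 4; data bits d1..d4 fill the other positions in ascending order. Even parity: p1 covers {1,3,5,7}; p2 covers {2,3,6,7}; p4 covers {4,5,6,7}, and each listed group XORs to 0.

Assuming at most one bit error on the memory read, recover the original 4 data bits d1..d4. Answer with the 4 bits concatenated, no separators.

s1 (pos 1,3,5,7): 1⊕1⊕0⊕1 = 1
s2 (pos 2,3,6,7): 0⊕1⊕1⊕1 = 1
s4 (pos 4,5,6,7): 0⊕0⊕1⊕1 = 0
Syndrome s4…s1 = 011 → error at position 3.
Flip position 3: 1010011 → 1000011
Read data bits from positions 3,5,6,7: 0011

0011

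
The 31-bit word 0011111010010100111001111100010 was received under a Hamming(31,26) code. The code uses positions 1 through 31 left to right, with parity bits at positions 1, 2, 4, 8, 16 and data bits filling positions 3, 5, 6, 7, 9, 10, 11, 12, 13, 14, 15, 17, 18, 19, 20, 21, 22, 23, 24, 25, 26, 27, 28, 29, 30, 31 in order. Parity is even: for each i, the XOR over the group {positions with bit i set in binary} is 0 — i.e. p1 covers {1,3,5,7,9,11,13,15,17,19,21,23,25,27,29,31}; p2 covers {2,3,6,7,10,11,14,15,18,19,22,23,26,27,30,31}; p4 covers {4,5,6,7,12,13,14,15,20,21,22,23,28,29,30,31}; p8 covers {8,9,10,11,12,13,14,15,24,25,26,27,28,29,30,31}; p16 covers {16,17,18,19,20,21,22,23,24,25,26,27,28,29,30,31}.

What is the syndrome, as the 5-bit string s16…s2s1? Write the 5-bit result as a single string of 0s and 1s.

11100

s1 (pos 1,3,5,7,9,11,13,15,17,19,21,23,25,27,29,31): 0⊕1⊕1⊕1⊕1⊕0⊕0⊕0⊕1⊕1⊕0⊕1⊕1⊕0⊕0⊕0 = 0
s2 (pos 2,3,6,7,10,11,14,15,18,19,22,23,26,27,30,31): 0⊕1⊕1⊕1⊕0⊕0⊕1⊕0⊕1⊕1⊕1⊕1⊕1⊕0⊕1⊕0 = 0
s4 (pos 4,5,6,7,12,13,14,15,20,21,22,23,28,29,30,31): 1⊕1⊕1⊕1⊕1⊕0⊕1⊕0⊕0⊕0⊕1⊕1⊕0⊕0⊕1⊕0 = 1
s8 (pos 8,9,10,11,12,13,14,15,24,25,26,27,28,29,30,31): 0⊕1⊕0⊕0⊕1⊕0⊕1⊕0⊕1⊕1⊕1⊕0⊕0⊕0⊕1⊕0 = 1
s16 (pos 16,17,18,19,20,21,22,23,24,25,26,27,28,29,30,31): 0⊕1⊕1⊕1⊕0⊕0⊕1⊕1⊕1⊕1⊕1⊕0⊕0⊕0⊕1⊕0 = 1
Syndrome s16…s1 = 11100 → error at position 28.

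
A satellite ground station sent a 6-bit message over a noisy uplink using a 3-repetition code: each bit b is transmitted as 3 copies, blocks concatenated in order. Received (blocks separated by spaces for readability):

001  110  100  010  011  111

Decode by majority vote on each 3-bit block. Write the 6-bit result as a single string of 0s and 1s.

Block 1 (001): 1 one → 0
Block 2 (110): 2 ones → 1
Block 3 (100): 1 one → 0
Block 4 (010): 1 one → 0
Block 5 (011): 2 ones → 1
Block 6 (111): 3 ones → 1

010011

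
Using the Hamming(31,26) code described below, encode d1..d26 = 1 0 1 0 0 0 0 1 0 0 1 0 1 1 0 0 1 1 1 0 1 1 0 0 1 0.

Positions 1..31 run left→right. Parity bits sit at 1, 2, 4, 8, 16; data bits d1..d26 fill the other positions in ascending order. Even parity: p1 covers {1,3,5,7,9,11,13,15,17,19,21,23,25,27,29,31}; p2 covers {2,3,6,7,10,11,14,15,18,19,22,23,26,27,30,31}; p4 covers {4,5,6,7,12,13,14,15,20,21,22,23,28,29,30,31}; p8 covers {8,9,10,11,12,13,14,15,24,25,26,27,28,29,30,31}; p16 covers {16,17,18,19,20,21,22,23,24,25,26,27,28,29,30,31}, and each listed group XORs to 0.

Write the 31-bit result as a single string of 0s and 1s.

Place data at non-parity positions: p1 p2 1 p4 0 1 0 p8 0 0 0 1 0 0 1 p16 0 1 1 0 0 1 1 1 0 1 1 0 0 1 0
p1 (pos 1,3,5,7,9,11,13,15,17,19,21,23,25,27,29,31): XOR of data positions = 1⊕0⊕0⊕0⊕0⊕0⊕1⊕0⊕1⊕0⊕1⊕0⊕1⊕0⊕0 = 1
p2 (pos 2,3,6,7,10,11,14,15,18,19,22,23,26,27,30,31): XOR of data positions = 1⊕1⊕0⊕0⊕0⊕0⊕1⊕1⊕1⊕1⊕1⊕1⊕1⊕1⊕0 = 0
p4 (pos 4,5,6,7,12,13,14,15,20,21,22,23,28,29,30,31): XOR of data positions = 0⊕1⊕0⊕1⊕0⊕0⊕1⊕0⊕0⊕1⊕1⊕0⊕0⊕1⊕0 = 0
p8 (pos 8,9,10,11,12,13,14,15,24,25,26,27,28,29,30,31): XOR of data positions = 0⊕0⊕0⊕1⊕0⊕0⊕1⊕1⊕0⊕1⊕1⊕0⊕0⊕1⊕0 = 0
p16 (pos 16,17,18,19,20,21,22,23,24,25,26,27,28,29,30,31): XOR of data positions = 0⊕1⊕1⊕0⊕0⊕1⊕1⊕1⊕0⊕1⊕1⊕0⊕0⊕1⊕0 = 0
Codeword: 1010010000010010011001110110010

1010010000010010011001110110010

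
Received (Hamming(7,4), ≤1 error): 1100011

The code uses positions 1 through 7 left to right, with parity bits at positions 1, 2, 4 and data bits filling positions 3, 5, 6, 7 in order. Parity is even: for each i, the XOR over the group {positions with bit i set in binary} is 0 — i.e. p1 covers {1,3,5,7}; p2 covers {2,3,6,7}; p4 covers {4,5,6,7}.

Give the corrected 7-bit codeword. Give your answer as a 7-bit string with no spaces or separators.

s1 (pos 1,3,5,7): 1⊕0⊕0⊕1 = 0
s2 (pos 2,3,6,7): 1⊕0⊕1⊕1 = 1
s4 (pos 4,5,6,7): 0⊕0⊕1⊕1 = 0
Syndrome s4…s1 = 010 → error at position 2.
Flip position 2: 1100011 → 1000011

1000011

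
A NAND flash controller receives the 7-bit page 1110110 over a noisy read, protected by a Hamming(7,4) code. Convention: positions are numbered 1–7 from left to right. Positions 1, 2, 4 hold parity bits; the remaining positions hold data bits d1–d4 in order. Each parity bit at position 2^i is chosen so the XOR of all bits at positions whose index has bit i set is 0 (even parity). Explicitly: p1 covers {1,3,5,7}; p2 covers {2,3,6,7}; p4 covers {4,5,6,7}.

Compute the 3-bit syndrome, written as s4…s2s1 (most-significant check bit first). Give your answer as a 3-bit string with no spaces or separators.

s1 (pos 1,3,5,7): 1⊕1⊕1⊕0 = 1
s2 (pos 2,3,6,7): 1⊕1⊕1⊕0 = 1
s4 (pos 4,5,6,7): 0⊕1⊕1⊕0 = 0
Syndrome s4…s1 = 011 → error at position 3.

011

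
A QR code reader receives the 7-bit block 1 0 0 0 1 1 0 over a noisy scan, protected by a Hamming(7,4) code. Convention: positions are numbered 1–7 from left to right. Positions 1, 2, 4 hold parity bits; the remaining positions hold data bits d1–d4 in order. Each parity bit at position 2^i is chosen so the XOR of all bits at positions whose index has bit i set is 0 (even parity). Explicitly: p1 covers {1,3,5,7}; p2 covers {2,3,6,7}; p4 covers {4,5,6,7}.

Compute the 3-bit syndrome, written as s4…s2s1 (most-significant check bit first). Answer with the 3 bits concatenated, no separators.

s1 (pos 1,3,5,7): 1⊕0⊕1⊕0 = 0
s2 (pos 2,3,6,7): 0⊕0⊕1⊕0 = 1
s4 (pos 4,5,6,7): 0⊕1⊕1⊕0 = 0
Syndrome s4…s1 = 010 → error at position 2.

010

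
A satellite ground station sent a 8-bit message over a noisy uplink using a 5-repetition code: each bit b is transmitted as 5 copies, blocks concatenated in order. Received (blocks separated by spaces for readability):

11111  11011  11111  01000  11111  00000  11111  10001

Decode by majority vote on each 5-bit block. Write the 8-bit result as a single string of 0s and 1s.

Block 1 (11111): 5 ones → 1
Block 2 (11011): 4 ones → 1
Block 3 (11111): 5 ones → 1
Block 4 (01000): 1 one → 0
Block 5 (11111): 5 ones → 1
Block 6 (00000): 0 ones → 0
Block 7 (11111): 5 ones → 1
Block 8 (10001): 2 ones → 0

11101010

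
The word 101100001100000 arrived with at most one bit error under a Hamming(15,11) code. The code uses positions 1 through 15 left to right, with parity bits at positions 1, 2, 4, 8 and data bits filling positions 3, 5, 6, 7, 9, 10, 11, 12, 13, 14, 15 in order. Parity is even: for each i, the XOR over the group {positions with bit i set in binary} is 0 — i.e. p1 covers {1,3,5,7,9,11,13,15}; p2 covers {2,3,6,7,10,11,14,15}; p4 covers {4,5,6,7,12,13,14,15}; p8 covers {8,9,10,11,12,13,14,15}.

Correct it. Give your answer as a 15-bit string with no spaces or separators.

s1 (pos 1,3,5,7,9,11,13,15): 1⊕1⊕0⊕0⊕1⊕0⊕0⊕0 = 1
s2 (pos 2,3,6,7,10,11,14,15): 0⊕1⊕0⊕0⊕1⊕0⊕0⊕0 = 0
s4 (pos 4,5,6,7,12,13,14,15): 1⊕0⊕0⊕0⊕0⊕0⊕0⊕0 = 1
s8 (pos 8,9,10,11,12,13,14,15): 0⊕1⊕1⊕0⊕0⊕0⊕0⊕0 = 0
Syndrome s8…s1 = 0101 → error at position 5.
Flip position 5: 101100001100000 → 101110001100000

101110001100000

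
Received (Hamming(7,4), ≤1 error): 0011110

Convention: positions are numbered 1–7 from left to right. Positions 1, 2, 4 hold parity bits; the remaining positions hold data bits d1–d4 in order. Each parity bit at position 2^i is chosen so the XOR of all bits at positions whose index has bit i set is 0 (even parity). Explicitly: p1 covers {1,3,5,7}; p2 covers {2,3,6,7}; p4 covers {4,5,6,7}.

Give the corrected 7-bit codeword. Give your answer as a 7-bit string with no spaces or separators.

0010110

s1 (pos 1,3,5,7): 0⊕1⊕1⊕0 = 0
s2 (pos 2,3,6,7): 0⊕1⊕1⊕0 = 0
s4 (pos 4,5,6,7): 1⊕1⊕1⊕0 = 1
Syndrome s4…s1 = 100 → error at position 4.
Flip position 4: 0011110 → 0010110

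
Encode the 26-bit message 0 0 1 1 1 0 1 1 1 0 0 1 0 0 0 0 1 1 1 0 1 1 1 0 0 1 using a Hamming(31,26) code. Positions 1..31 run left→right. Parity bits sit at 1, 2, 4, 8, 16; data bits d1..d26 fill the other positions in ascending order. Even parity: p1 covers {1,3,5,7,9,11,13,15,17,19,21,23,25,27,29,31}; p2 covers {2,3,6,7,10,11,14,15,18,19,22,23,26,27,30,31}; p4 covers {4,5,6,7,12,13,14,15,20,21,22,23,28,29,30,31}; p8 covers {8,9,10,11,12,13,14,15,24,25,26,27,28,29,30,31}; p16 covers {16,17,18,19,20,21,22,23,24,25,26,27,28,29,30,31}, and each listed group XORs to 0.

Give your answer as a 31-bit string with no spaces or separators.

Place data at non-parity positions: p1 p2 0 p4 0 1 1 p8 1 0 1 1 1 0 0 p16 1 0 0 0 0 1 1 1 0 1 1 1 0 0 1
p1 (pos 1,3,5,7,9,11,13,15,17,19,21,23,25,27,29,31): XOR of data positions = 0⊕0⊕1⊕1⊕1⊕1⊕0⊕1⊕0⊕0⊕1⊕0⊕1⊕0⊕1 = 0
p2 (pos 2,3,6,7,10,11,14,15,18,19,22,23,26,27,30,31): XOR of data positions = 0⊕1⊕1⊕0⊕1⊕0⊕0⊕0⊕0⊕1⊕1⊕1⊕1⊕0⊕1 = 0
p4 (pos 4,5,6,7,12,13,14,15,20,21,22,23,28,29,30,31): XOR of data positions = 0⊕1⊕1⊕1⊕1⊕0⊕0⊕0⊕0⊕1⊕1⊕1⊕0⊕0⊕1 = 0
p8 (pos 8,9,10,11,12,13,14,15,24,25,26,27,28,29,30,31): XOR of data positions = 1⊕0⊕1⊕1⊕1⊕0⊕0⊕1⊕0⊕1⊕1⊕1⊕0⊕0⊕1 = 1
p16 (pos 16,17,18,19,20,21,22,23,24,25,26,27,28,29,30,31): XOR of data positions = 1⊕0⊕0⊕0⊕0⊕1⊕1⊕1⊕0⊕1⊕1⊕1⊕0⊕0⊕1 = 0
Codeword: 0000011110111000100001110111001

0000011110111000100001110111001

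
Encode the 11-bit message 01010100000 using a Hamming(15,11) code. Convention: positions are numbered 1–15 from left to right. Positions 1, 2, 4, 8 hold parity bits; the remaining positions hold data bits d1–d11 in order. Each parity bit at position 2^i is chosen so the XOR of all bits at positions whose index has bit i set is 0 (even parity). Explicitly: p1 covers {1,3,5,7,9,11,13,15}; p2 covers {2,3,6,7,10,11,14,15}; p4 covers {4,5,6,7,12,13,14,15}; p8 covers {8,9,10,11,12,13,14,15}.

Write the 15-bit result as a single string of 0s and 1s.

000010110100000

Place data at non-parity positions: p1 p2 0 p4 1 0 1 p8 0 1 0 0 0 0 0
p1 (pos 1,3,5,7,9,11,13,15): XOR of data positions = 0⊕1⊕1⊕0⊕0⊕0⊕0 = 0
p2 (pos 2,3,6,7,10,11,14,15): XOR of data positions = 0⊕0⊕1⊕1⊕0⊕0⊕0 = 0
p4 (pos 4,5,6,7,12,13,14,15): XOR of data positions = 1⊕0⊕1⊕0⊕0⊕0⊕0 = 0
p8 (pos 8,9,10,11,12,13,14,15): XOR of data positions = 0⊕1⊕0⊕0⊕0⊕0⊕0 = 1
Codeword: 000010110100000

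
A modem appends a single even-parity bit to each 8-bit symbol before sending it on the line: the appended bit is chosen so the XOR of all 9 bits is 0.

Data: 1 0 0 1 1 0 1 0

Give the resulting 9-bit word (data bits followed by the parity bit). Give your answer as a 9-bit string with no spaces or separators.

100110100

XOR of the 8 data bits: 1⊕0⊕0⊕1⊕1⊕0⊕1⊕0 = 0
Parity bit = 0 (so all 9 bits XOR to 0).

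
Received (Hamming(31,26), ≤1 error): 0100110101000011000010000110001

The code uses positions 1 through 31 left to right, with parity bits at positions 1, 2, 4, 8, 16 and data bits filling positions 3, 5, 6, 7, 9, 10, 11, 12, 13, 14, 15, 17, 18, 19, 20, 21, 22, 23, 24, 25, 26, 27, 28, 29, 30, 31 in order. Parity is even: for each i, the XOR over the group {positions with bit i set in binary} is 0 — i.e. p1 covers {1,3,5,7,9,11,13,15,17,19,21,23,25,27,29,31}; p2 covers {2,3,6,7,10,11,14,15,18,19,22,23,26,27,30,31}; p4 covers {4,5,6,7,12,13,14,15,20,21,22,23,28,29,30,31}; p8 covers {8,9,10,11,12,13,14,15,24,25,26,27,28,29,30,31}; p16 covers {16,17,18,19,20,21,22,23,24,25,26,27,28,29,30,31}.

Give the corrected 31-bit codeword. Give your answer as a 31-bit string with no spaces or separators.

0100110101000011000010100110001

s1 (pos 1,3,5,7,9,11,13,15,17,19,21,23,25,27,29,31): 0⊕0⊕1⊕0⊕0⊕0⊕0⊕1⊕0⊕0⊕1⊕0⊕0⊕1⊕0⊕1 = 1
s2 (pos 2,3,6,7,10,11,14,15,18,19,22,23,26,27,30,31): 1⊕0⊕1⊕0⊕1⊕0⊕0⊕1⊕0⊕0⊕0⊕0⊕1⊕1⊕0⊕1 = 1
s4 (pos 4,5,6,7,12,13,14,15,20,21,22,23,28,29,30,31): 0⊕1⊕1⊕0⊕0⊕0⊕0⊕1⊕0⊕1⊕0⊕0⊕0⊕0⊕0⊕1 = 1
s8 (pos 8,9,10,11,12,13,14,15,24,25,26,27,28,29,30,31): 1⊕0⊕1⊕0⊕0⊕0⊕0⊕1⊕0⊕0⊕1⊕1⊕0⊕0⊕0⊕1 = 0
s16 (pos 16,17,18,19,20,21,22,23,24,25,26,27,28,29,30,31): 1⊕0⊕0⊕0⊕0⊕1⊕0⊕0⊕0⊕0⊕1⊕1⊕0⊕0⊕0⊕1 = 1
Syndrome s16…s1 = 10111 → error at position 23.
Flip position 23: 0100110101000011000010000110001 → 0100110101000011000010100110001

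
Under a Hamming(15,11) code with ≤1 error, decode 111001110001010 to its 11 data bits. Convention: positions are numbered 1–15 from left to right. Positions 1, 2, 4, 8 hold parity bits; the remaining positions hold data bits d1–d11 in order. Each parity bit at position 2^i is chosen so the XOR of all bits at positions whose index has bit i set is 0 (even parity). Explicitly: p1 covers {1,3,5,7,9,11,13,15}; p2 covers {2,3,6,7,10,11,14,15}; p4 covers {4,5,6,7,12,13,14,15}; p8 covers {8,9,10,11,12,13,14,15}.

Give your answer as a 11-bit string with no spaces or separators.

10110011010

s1 (pos 1,3,5,7,9,11,13,15): 1⊕1⊕0⊕1⊕0⊕0⊕0⊕0 = 1
s2 (pos 2,3,6,7,10,11,14,15): 1⊕1⊕1⊕1⊕0⊕0⊕1⊕0 = 1
s4 (pos 4,5,6,7,12,13,14,15): 0⊕0⊕1⊕1⊕1⊕0⊕1⊕0 = 0
s8 (pos 8,9,10,11,12,13,14,15): 1⊕0⊕0⊕0⊕1⊕0⊕1⊕0 = 1
Syndrome s8…s1 = 1011 → error at position 11.
Flip position 11: 111001110001010 → 111001110011010
Read data bits from positions 3,5,6,7,9,10,11,12,13,14,15: 10110011010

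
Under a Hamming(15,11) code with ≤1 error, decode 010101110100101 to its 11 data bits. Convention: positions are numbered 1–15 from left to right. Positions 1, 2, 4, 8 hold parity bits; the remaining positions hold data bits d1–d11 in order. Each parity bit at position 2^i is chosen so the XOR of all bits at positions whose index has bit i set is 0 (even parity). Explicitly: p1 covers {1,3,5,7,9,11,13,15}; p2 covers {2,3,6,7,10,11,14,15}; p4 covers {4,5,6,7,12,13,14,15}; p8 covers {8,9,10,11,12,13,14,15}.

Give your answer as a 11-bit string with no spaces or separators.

00100100101

s1 (pos 1,3,5,7,9,11,13,15): 0⊕0⊕0⊕1⊕0⊕0⊕1⊕1 = 1
s2 (pos 2,3,6,7,10,11,14,15): 1⊕0⊕1⊕1⊕1⊕0⊕0⊕1 = 1
s4 (pos 4,5,6,7,12,13,14,15): 1⊕0⊕1⊕1⊕0⊕1⊕0⊕1 = 1
s8 (pos 8,9,10,11,12,13,14,15): 1⊕0⊕1⊕0⊕0⊕1⊕0⊕1 = 0
Syndrome s8…s1 = 0111 → error at position 7.
Flip position 7: 010101110100101 → 010101010100101
Read data bits from positions 3,5,6,7,9,10,11,12,13,14,15: 00100100101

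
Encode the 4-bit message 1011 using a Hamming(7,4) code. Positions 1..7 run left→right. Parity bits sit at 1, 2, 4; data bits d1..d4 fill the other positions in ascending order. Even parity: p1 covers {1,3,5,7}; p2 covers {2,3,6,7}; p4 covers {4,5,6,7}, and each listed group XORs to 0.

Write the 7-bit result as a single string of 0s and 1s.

0110011

Place data at non-parity positions: p1 p2 1 p4 0 1 1
p1 (pos 1,3,5,7): XOR of data positions = 1⊕0⊕1 = 0
p2 (pos 2,3,6,7): XOR of data positions = 1⊕1⊕1 = 1
p4 (pos 4,5,6,7): XOR of data positions = 0⊕1⊕1 = 0
Codeword: 0110011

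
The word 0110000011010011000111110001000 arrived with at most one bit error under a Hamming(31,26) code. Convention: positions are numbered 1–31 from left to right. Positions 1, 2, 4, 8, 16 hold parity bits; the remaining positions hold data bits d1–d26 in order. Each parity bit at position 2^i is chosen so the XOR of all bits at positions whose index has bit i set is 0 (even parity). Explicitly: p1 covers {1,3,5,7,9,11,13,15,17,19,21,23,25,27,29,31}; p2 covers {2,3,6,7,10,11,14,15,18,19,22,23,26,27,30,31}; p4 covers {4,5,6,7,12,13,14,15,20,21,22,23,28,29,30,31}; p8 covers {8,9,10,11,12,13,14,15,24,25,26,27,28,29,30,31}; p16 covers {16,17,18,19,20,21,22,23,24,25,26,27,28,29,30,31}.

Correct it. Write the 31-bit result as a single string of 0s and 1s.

s1 (pos 1,3,5,7,9,11,13,15,17,19,21,23,25,27,29,31): 0⊕1⊕0⊕0⊕1⊕0⊕0⊕1⊕0⊕0⊕1⊕1⊕0⊕0⊕0⊕0 = 1
s2 (pos 2,3,6,7,10,11,14,15,18,19,22,23,26,27,30,31): 1⊕1⊕0⊕0⊕1⊕0⊕0⊕1⊕0⊕0⊕1⊕1⊕0⊕0⊕0⊕0 = 0
s4 (pos 4,5,6,7,12,13,14,15,20,21,22,23,28,29,30,31): 0⊕0⊕0⊕0⊕1⊕0⊕0⊕1⊕1⊕1⊕1⊕1⊕1⊕0⊕0⊕0 = 1
s8 (pos 8,9,10,11,12,13,14,15,24,25,26,27,28,29,30,31): 0⊕1⊕1⊕0⊕1⊕0⊕0⊕1⊕1⊕0⊕0⊕0⊕1⊕0⊕0⊕0 = 0
s16 (pos 16,17,18,19,20,21,22,23,24,25,26,27,28,29,30,31): 1⊕0⊕0⊕0⊕1⊕1⊕1⊕1⊕1⊕0⊕0⊕0⊕1⊕0⊕0⊕0 = 1
Syndrome s16…s1 = 10101 → error at position 21.
Flip position 21: 0110000011010011000111110001000 → 0110000011010011000101110001000

0110000011010011000101110001000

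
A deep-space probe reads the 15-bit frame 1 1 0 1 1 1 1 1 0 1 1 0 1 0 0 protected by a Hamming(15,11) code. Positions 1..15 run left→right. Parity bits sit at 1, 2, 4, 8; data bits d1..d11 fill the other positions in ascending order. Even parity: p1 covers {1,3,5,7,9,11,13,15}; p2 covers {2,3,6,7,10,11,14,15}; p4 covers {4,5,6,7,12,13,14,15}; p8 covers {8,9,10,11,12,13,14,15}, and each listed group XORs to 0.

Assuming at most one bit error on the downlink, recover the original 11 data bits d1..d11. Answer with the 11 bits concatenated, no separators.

s1 (pos 1,3,5,7,9,11,13,15): 1⊕0⊕1⊕1⊕0⊕1⊕1⊕0 = 1
s2 (pos 2,3,6,7,10,11,14,15): 1⊕0⊕1⊕1⊕1⊕1⊕0⊕0 = 1
s4 (pos 4,5,6,7,12,13,14,15): 1⊕1⊕1⊕1⊕0⊕1⊕0⊕0 = 1
s8 (pos 8,9,10,11,12,13,14,15): 1⊕0⊕1⊕1⊕0⊕1⊕0⊕0 = 0
Syndrome s8…s1 = 0111 → error at position 7.
Flip position 7: 110111110110100 → 110111010110100
Read data bits from positions 3,5,6,7,9,10,11,12,13,14,15: 01100110100

01100110100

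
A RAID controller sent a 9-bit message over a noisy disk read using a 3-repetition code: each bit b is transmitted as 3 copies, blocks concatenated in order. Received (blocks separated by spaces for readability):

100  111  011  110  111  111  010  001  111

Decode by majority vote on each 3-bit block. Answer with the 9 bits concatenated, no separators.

Block 1 (100): 1 one → 0
Block 2 (111): 3 ones → 1
Block 3 (011): 2 ones → 1
Block 4 (110): 2 ones → 1
Block 5 (111): 3 ones → 1
Block 6 (111): 3 ones → 1
Block 7 (010): 1 one → 0
Block 8 (001): 1 one → 0
Block 9 (111): 3 ones → 1

011111001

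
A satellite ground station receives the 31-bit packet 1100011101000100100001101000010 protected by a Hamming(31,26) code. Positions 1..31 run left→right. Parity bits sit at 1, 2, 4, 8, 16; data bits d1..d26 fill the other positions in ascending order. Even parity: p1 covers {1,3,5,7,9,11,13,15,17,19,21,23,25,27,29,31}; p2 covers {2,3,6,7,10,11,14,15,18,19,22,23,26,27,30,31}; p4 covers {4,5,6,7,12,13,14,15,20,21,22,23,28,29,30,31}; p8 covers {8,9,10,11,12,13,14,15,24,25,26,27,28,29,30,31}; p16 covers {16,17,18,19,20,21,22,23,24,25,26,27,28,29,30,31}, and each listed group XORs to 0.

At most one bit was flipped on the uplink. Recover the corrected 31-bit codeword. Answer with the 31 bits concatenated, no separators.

1100011101000100100001100000010

s1 (pos 1,3,5,7,9,11,13,15,17,19,21,23,25,27,29,31): 1⊕0⊕0⊕1⊕0⊕0⊕0⊕0⊕1⊕0⊕0⊕1⊕1⊕0⊕0⊕0 = 1
s2 (pos 2,3,6,7,10,11,14,15,18,19,22,23,26,27,30,31): 1⊕0⊕1⊕1⊕1⊕0⊕1⊕0⊕0⊕0⊕1⊕1⊕0⊕0⊕1⊕0 = 0
s4 (pos 4,5,6,7,12,13,14,15,20,21,22,23,28,29,30,31): 0⊕0⊕1⊕1⊕0⊕0⊕1⊕0⊕0⊕0⊕1⊕1⊕0⊕0⊕1⊕0 = 0
s8 (pos 8,9,10,11,12,13,14,15,24,25,26,27,28,29,30,31): 1⊕0⊕1⊕0⊕0⊕0⊕1⊕0⊕0⊕1⊕0⊕0⊕0⊕0⊕1⊕0 = 1
s16 (pos 16,17,18,19,20,21,22,23,24,25,26,27,28,29,30,31): 0⊕1⊕0⊕0⊕0⊕0⊕1⊕1⊕0⊕1⊕0⊕0⊕0⊕0⊕1⊕0 = 1
Syndrome s16…s1 = 11001 → error at position 25.
Flip position 25: 1100011101000100100001101000010 → 1100011101000100100001100000010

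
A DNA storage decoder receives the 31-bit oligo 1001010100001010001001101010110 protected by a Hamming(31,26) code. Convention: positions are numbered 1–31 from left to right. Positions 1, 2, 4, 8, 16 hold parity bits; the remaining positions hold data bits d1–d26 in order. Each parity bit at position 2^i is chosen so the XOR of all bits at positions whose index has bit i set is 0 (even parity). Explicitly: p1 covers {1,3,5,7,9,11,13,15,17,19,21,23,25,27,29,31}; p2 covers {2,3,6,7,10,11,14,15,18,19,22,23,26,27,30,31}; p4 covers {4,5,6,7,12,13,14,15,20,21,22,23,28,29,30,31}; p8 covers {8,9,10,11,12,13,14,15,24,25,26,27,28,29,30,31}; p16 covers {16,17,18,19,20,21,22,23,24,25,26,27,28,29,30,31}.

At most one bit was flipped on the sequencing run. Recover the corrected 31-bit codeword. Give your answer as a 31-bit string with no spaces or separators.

s1 (pos 1,3,5,7,9,11,13,15,17,19,21,23,25,27,29,31): 1⊕0⊕0⊕0⊕0⊕0⊕1⊕1⊕0⊕1⊕0⊕1⊕1⊕1⊕1⊕0 = 0
s2 (pos 2,3,6,7,10,11,14,15,18,19,22,23,26,27,30,31): 0⊕0⊕1⊕0⊕0⊕0⊕0⊕1⊕0⊕1⊕1⊕1⊕0⊕1⊕1⊕0 = 1
s4 (pos 4,5,6,7,12,13,14,15,20,21,22,23,28,29,30,31): 1⊕0⊕1⊕0⊕0⊕1⊕0⊕1⊕0⊕0⊕1⊕1⊕0⊕1⊕1⊕0 = 0
s8 (pos 8,9,10,11,12,13,14,15,24,25,26,27,28,29,30,31): 1⊕0⊕0⊕0⊕0⊕1⊕0⊕1⊕0⊕1⊕0⊕1⊕0⊕1⊕1⊕0 = 1
s16 (pos 16,17,18,19,20,21,22,23,24,25,26,27,28,29,30,31): 0⊕0⊕0⊕1⊕0⊕0⊕1⊕1⊕0⊕1⊕0⊕1⊕0⊕1⊕1⊕0 = 1
Syndrome s16…s1 = 11010 → error at position 26.
Flip position 26: 1001010100001010001001101010110 → 1001010100001010001001101110110

1001010100001010001001101110110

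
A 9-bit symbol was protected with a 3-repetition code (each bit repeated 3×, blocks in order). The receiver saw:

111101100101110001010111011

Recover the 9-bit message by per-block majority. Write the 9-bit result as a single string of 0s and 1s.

Block 1 (111): 3 ones → 1
Block 2 (101): 2 ones → 1
Block 3 (100): 1 one → 0
Block 4 (101): 2 ones → 1
Block 5 (110): 2 ones → 1
Block 6 (001): 1 one → 0
Block 7 (010): 1 one → 0
Block 8 (111): 3 ones → 1
Block 9 (011): 2 ones → 1

110110011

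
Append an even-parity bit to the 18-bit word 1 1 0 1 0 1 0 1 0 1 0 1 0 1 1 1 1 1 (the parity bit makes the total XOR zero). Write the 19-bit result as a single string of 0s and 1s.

1101010101010111110

XOR of the 18 data bits: 1⊕1⊕0⊕1⊕0⊕1⊕0⊕1⊕0⊕1⊕0⊕1⊕0⊕1⊕1⊕1⊕1⊕1 = 0
Parity bit = 0 (so all 19 bits XOR to 0).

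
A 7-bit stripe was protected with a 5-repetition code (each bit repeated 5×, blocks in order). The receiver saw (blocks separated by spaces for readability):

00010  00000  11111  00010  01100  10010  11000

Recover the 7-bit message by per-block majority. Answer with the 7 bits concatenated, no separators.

0010000

Block 1 (00010): 1 one → 0
Block 2 (00000): 0 ones → 0
Block 3 (11111): 5 ones → 1
Block 4 (00010): 1 one → 0
Block 5 (01100): 2 ones → 0
Block 6 (10010): 2 ones → 0
Block 7 (11000): 2 ones → 0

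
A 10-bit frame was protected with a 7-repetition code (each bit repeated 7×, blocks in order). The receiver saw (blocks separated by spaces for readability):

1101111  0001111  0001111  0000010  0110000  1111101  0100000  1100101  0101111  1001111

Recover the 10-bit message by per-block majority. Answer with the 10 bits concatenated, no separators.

Block 1 (1101111): 6 ones → 1
Block 2 (0001111): 4 ones → 1
Block 3 (0001111): 4 ones → 1
Block 4 (0000010): 1 one → 0
Block 5 (0110000): 2 ones → 0
Block 6 (1111101): 6 ones → 1
Block 7 (0100000): 1 one → 0
Block 8 (1100101): 4 ones → 1
Block 9 (0101111): 5 ones → 1
Block 10 (1001111): 5 ones → 1

1110010111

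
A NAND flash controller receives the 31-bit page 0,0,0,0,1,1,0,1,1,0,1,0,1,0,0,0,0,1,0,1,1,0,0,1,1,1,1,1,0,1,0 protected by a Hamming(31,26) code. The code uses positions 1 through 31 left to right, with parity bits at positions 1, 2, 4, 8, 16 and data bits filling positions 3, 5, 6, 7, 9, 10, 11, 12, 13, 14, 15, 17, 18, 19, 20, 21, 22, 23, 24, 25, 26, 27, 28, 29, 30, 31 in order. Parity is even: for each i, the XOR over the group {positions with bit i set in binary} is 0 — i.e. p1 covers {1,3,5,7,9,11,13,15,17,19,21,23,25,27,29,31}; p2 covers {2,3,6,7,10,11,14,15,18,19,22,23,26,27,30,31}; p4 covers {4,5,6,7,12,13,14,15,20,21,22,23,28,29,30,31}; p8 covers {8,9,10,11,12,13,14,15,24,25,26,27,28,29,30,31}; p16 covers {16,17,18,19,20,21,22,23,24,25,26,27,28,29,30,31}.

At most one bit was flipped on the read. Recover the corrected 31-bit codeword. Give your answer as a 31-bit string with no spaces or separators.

0000110110101000010100011111010

s1 (pos 1,3,5,7,9,11,13,15,17,19,21,23,25,27,29,31): 0⊕0⊕1⊕0⊕1⊕1⊕1⊕0⊕0⊕0⊕1⊕0⊕1⊕1⊕0⊕0 = 1
s2 (pos 2,3,6,7,10,11,14,15,18,19,22,23,26,27,30,31): 0⊕0⊕1⊕0⊕0⊕1⊕0⊕0⊕1⊕0⊕0⊕0⊕1⊕1⊕1⊕0 = 0
s4 (pos 4,5,6,7,12,13,14,15,20,21,22,23,28,29,30,31): 0⊕1⊕1⊕0⊕0⊕1⊕0⊕0⊕1⊕1⊕0⊕0⊕1⊕0⊕1⊕0 = 1
s8 (pos 8,9,10,11,12,13,14,15,24,25,26,27,28,29,30,31): 1⊕1⊕0⊕1⊕0⊕1⊕0⊕0⊕1⊕1⊕1⊕1⊕1⊕0⊕1⊕0 = 0
s16 (pos 16,17,18,19,20,21,22,23,24,25,26,27,28,29,30,31): 0⊕0⊕1⊕0⊕1⊕1⊕0⊕0⊕1⊕1⊕1⊕1⊕1⊕0⊕1⊕0 = 1
Syndrome s16…s1 = 10101 → error at position 21.
Flip position 21: 0000110110101000010110011111010 → 0000110110101000010100011111010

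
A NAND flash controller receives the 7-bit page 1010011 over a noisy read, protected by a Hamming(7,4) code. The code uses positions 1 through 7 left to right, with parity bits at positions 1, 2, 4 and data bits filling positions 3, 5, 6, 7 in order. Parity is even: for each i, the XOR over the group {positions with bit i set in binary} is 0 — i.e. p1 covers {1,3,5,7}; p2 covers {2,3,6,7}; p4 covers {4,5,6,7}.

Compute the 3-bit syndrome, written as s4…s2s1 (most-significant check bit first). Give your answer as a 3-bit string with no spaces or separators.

011

s1 (pos 1,3,5,7): 1⊕1⊕0⊕1 = 1
s2 (pos 2,3,6,7): 0⊕1⊕1⊕1 = 1
s4 (pos 4,5,6,7): 0⊕0⊕1⊕1 = 0
Syndrome s4…s1 = 011 → error at position 3.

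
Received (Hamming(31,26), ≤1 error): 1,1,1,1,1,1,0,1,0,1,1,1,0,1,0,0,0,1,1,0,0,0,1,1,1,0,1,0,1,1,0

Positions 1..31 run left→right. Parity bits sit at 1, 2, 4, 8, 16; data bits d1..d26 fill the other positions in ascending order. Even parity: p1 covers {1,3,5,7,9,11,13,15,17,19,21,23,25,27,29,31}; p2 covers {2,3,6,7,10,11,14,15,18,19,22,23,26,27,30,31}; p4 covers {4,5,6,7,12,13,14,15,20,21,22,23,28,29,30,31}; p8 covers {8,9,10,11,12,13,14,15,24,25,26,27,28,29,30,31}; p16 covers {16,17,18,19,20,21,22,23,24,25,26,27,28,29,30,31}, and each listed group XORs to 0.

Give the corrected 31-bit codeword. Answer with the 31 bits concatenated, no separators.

1101110101110100011000111010110

s1 (pos 1,3,5,7,9,11,13,15,17,19,21,23,25,27,29,31): 1⊕1⊕1⊕0⊕0⊕1⊕0⊕0⊕0⊕1⊕0⊕1⊕1⊕1⊕1⊕0 = 1
s2 (pos 2,3,6,7,10,11,14,15,18,19,22,23,26,27,30,31): 1⊕1⊕1⊕0⊕1⊕1⊕1⊕0⊕1⊕1⊕0⊕1⊕0⊕1⊕1⊕0 = 1
s4 (pos 4,5,6,7,12,13,14,15,20,21,22,23,28,29,30,31): 1⊕1⊕1⊕0⊕1⊕0⊕1⊕0⊕0⊕0⊕0⊕1⊕0⊕1⊕1⊕0 = 0
s8 (pos 8,9,10,11,12,13,14,15,24,25,26,27,28,29,30,31): 1⊕0⊕1⊕1⊕1⊕0⊕1⊕0⊕1⊕1⊕0⊕1⊕0⊕1⊕1⊕0 = 0
s16 (pos 16,17,18,19,20,21,22,23,24,25,26,27,28,29,30,31): 0⊕0⊕1⊕1⊕0⊕0⊕0⊕1⊕1⊕1⊕0⊕1⊕0⊕1⊕1⊕0 = 0
Syndrome s16…s1 = 00011 → error at position 3.
Flip position 3: 1111110101110100011000111010110 → 1101110101110100011000111010110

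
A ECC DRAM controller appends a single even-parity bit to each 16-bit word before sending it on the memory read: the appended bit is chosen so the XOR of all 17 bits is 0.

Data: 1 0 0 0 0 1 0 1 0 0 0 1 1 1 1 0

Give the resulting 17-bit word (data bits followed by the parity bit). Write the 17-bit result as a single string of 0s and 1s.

XOR of the 16 data bits: 1⊕0⊕0⊕0⊕0⊕1⊕0⊕1⊕0⊕0⊕0⊕1⊕1⊕1⊕1⊕0 = 1
Parity bit = 1 (so all 17 bits XOR to 0).

10000101000111101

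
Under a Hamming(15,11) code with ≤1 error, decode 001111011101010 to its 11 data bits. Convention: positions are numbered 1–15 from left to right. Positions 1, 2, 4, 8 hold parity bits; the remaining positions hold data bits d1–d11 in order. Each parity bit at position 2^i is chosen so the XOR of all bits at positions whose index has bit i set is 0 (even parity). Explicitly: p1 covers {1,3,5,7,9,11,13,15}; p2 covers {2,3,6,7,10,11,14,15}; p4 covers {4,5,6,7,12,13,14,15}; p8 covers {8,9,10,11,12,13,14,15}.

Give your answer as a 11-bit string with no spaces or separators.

11101101110

s1 (pos 1,3,5,7,9,11,13,15): 0⊕1⊕1⊕0⊕1⊕0⊕0⊕0 = 1
s2 (pos 2,3,6,7,10,11,14,15): 0⊕1⊕1⊕0⊕1⊕0⊕1⊕0 = 0
s4 (pos 4,5,6,7,12,13,14,15): 1⊕1⊕1⊕0⊕1⊕0⊕1⊕0 = 1
s8 (pos 8,9,10,11,12,13,14,15): 1⊕1⊕1⊕0⊕1⊕0⊕1⊕0 = 1
Syndrome s8…s1 = 1101 → error at position 13.
Flip position 13: 001111011101010 → 001111011101110
Read data bits from positions 3,5,6,7,9,10,11,12,13,14,15: 11101101110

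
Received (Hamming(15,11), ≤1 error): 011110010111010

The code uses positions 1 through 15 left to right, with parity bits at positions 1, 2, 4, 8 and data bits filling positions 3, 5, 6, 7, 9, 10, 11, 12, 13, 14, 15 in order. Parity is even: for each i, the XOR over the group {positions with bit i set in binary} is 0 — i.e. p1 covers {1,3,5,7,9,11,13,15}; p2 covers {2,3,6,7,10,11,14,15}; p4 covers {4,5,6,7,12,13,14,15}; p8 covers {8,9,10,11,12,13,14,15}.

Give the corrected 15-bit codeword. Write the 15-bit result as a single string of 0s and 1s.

011110010101010

s1 (pos 1,3,5,7,9,11,13,15): 0⊕1⊕1⊕0⊕0⊕1⊕0⊕0 = 1
s2 (pos 2,3,6,7,10,11,14,15): 1⊕1⊕0⊕0⊕1⊕1⊕1⊕0 = 1
s4 (pos 4,5,6,7,12,13,14,15): 1⊕1⊕0⊕0⊕1⊕0⊕1⊕0 = 0
s8 (pos 8,9,10,11,12,13,14,15): 1⊕0⊕1⊕1⊕1⊕0⊕1⊕0 = 1
Syndrome s8…s1 = 1011 → error at position 11.
Flip position 11: 011110010111010 → 011110010101010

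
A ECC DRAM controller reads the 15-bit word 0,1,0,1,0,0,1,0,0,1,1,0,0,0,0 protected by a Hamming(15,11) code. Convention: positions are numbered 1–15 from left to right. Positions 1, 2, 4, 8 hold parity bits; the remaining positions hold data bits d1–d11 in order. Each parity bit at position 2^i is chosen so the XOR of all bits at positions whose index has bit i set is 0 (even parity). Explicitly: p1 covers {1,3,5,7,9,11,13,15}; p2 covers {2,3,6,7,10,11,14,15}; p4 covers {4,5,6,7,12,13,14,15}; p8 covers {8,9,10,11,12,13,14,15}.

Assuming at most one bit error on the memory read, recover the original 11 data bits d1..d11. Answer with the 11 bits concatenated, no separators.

s1 (pos 1,3,5,7,9,11,13,15): 0⊕0⊕0⊕1⊕0⊕1⊕0⊕0 = 0
s2 (pos 2,3,6,7,10,11,14,15): 1⊕0⊕0⊕1⊕1⊕1⊕0⊕0 = 0
s4 (pos 4,5,6,7,12,13,14,15): 1⊕0⊕0⊕1⊕0⊕0⊕0⊕0 = 0
s8 (pos 8,9,10,11,12,13,14,15): 0⊕0⊕1⊕1⊕0⊕0⊕0⊕0 = 0
Syndrome s8…s1 = 0000 → no error.
Read data bits from positions 3,5,6,7,9,10,11,12,13,14,15: 00010110000

00010110000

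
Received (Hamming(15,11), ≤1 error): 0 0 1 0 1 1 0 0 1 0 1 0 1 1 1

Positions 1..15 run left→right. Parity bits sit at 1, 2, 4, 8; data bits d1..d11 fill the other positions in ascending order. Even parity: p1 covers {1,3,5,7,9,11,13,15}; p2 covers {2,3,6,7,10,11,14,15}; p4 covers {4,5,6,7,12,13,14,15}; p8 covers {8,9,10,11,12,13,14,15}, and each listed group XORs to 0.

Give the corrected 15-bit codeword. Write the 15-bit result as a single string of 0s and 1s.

s1 (pos 1,3,5,7,9,11,13,15): 0⊕1⊕1⊕0⊕1⊕1⊕1⊕1 = 0
s2 (pos 2,3,6,7,10,11,14,15): 0⊕1⊕1⊕0⊕0⊕1⊕1⊕1 = 1
s4 (pos 4,5,6,7,12,13,14,15): 0⊕1⊕1⊕0⊕0⊕1⊕1⊕1 = 1
s8 (pos 8,9,10,11,12,13,14,15): 0⊕1⊕0⊕1⊕0⊕1⊕1⊕1 = 1
Syndrome s8…s1 = 1110 → error at position 14.
Flip position 14: 001011001010111 → 001011001010101

001011001010101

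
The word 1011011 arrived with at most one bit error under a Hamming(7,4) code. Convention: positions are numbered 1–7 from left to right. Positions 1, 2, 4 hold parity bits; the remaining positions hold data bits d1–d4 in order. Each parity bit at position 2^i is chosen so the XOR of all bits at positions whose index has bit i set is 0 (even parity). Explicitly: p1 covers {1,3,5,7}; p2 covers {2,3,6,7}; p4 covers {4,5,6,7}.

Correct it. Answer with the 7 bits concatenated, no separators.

1011010

s1 (pos 1,3,5,7): 1⊕1⊕0⊕1 = 1
s2 (pos 2,3,6,7): 0⊕1⊕1⊕1 = 1
s4 (pos 4,5,6,7): 1⊕0⊕1⊕1 = 1
Syndrome s4…s1 = 111 → error at position 7.
Flip position 7: 1011011 → 1011010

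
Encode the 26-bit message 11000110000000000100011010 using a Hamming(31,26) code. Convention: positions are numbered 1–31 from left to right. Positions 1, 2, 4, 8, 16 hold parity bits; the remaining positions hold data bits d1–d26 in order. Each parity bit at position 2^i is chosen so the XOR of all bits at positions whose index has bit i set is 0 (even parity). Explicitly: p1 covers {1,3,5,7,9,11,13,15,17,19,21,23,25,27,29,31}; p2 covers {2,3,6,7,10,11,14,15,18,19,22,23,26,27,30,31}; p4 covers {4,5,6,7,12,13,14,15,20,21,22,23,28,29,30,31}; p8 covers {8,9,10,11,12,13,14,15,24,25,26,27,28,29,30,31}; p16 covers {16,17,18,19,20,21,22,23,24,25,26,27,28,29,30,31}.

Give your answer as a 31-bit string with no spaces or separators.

1010100101100000000000100011010

Place data at non-parity positions: p1 p2 1 p4 1 0 0 p8 0 1 1 0 0 0 0 p16 0 0 0 0 0 0 1 0 0 0 1 1 0 1 0
p1 (pos 1,3,5,7,9,11,13,15,17,19,21,23,25,27,29,31): XOR of data positions = 1⊕1⊕0⊕0⊕1⊕0⊕0⊕0⊕0⊕0⊕1⊕0⊕1⊕0⊕0 = 1
p2 (pos 2,3,6,7,10,11,14,15,18,19,22,23,26,27,30,31): XOR of data positions = 1⊕0⊕0⊕1⊕1⊕0⊕0⊕0⊕0⊕0⊕1⊕0⊕1⊕1⊕0 = 0
p4 (pos 4,5,6,7,12,13,14,15,20,21,22,23,28,29,30,31): XOR of data positions = 1⊕0⊕0⊕0⊕0⊕0⊕0⊕0⊕0⊕0⊕1⊕1⊕0⊕1⊕0 = 0
p8 (pos 8,9,10,11,12,13,14,15,24,25,26,27,28,29,30,31): XOR of data positions = 0⊕1⊕1⊕0⊕0⊕0⊕0⊕0⊕0⊕0⊕1⊕1⊕0⊕1⊕0 = 1
p16 (pos 16,17,18,19,20,21,22,23,24,25,26,27,28,29,30,31): XOR of data positions = 0⊕0⊕0⊕0⊕0⊕0⊕1⊕0⊕0⊕0⊕1⊕1⊕0⊕1⊕0 = 0
Codeword: 1010100101100000000000100011010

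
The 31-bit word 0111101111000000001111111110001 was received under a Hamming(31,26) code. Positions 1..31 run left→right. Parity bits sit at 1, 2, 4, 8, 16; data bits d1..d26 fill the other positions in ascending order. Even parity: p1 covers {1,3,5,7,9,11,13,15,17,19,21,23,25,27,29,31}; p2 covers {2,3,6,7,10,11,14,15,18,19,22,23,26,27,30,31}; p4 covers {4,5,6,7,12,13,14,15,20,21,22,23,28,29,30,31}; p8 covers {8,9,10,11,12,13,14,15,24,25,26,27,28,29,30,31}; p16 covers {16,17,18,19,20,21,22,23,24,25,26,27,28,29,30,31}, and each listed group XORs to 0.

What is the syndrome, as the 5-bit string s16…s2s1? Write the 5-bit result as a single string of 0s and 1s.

s1 (pos 1,3,5,7,9,11,13,15,17,19,21,23,25,27,29,31): 0⊕1⊕1⊕1⊕1⊕0⊕0⊕0⊕0⊕1⊕1⊕1⊕1⊕1⊕0⊕1 = 0
s2 (pos 2,3,6,7,10,11,14,15,18,19,22,23,26,27,30,31): 1⊕1⊕0⊕1⊕1⊕0⊕0⊕0⊕0⊕1⊕1⊕1⊕1⊕1⊕0⊕1 = 0
s4 (pos 4,5,6,7,12,13,14,15,20,21,22,23,28,29,30,31): 1⊕1⊕0⊕1⊕0⊕0⊕0⊕0⊕1⊕1⊕1⊕1⊕0⊕0⊕0⊕1 = 0
s8 (pos 8,9,10,11,12,13,14,15,24,25,26,27,28,29,30,31): 1⊕1⊕1⊕0⊕0⊕0⊕0⊕0⊕1⊕1⊕1⊕1⊕0⊕0⊕0⊕1 = 0
s16 (pos 16,17,18,19,20,21,22,23,24,25,26,27,28,29,30,31): 0⊕0⊕0⊕1⊕1⊕1⊕1⊕1⊕1⊕1⊕1⊕1⊕0⊕0⊕0⊕1 = 0
Syndrome s16…s1 = 00000 → no error.

00000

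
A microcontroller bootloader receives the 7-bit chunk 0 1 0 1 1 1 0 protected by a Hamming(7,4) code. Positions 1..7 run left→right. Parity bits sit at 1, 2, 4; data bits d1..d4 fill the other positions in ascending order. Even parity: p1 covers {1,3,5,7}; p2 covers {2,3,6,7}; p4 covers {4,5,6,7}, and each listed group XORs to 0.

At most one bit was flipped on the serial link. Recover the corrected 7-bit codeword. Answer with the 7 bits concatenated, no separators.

s1 (pos 1,3,5,7): 0⊕0⊕1⊕0 = 1
s2 (pos 2,3,6,7): 1⊕0⊕1⊕0 = 0
s4 (pos 4,5,6,7): 1⊕1⊕1⊕0 = 1
Syndrome s4…s1 = 101 → error at position 5.
Flip position 5: 0101110 → 0101010

0101010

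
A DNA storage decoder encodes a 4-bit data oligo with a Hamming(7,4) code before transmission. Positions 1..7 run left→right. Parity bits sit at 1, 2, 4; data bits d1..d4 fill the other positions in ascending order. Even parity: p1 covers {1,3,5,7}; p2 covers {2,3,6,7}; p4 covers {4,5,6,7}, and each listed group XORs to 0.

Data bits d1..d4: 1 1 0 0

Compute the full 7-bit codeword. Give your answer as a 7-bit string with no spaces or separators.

0111100

Place data at non-parity positions: p1 p2 1 p4 1 0 0
p1 (pos 1,3,5,7): XOR of data positions = 1⊕1⊕0 = 0
p2 (pos 2,3,6,7): XOR of data positions = 1⊕0⊕0 = 1
p4 (pos 4,5,6,7): XOR of data positions = 1⊕0⊕0 = 1
Codeword: 0111100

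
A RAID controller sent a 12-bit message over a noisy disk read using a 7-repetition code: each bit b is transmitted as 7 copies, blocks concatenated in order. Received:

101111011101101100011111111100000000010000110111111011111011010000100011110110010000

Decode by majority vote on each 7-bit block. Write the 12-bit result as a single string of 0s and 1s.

Block 1 (1011110): 5 ones → 1
Block 2 (1110110): 5 ones → 1
Block 3 (1100011): 4 ones → 1
Block 4 (1111111): 7 ones → 1
Block 5 (0000000): 0 ones → 0
Block 6 (0010000): 1 one → 0
Block 7 (1101111): 6 ones → 1
Block 8 (1101111): 6 ones → 1
Block 9 (1011010): 4 ones → 1
Block 10 (0001000): 1 one → 0
Block 11 (1111011): 6 ones → 1
Block 12 (0010000): 1 one → 0

111100111010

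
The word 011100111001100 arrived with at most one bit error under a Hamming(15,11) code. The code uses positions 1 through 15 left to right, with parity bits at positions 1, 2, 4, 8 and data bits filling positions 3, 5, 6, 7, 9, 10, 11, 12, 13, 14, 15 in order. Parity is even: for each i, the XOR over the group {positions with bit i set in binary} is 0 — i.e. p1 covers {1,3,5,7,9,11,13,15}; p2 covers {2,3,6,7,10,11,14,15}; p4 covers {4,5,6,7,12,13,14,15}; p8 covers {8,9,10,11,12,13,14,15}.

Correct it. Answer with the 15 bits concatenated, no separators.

s1 (pos 1,3,5,7,9,11,13,15): 0⊕1⊕0⊕1⊕1⊕0⊕1⊕0 = 0
s2 (pos 2,3,6,7,10,11,14,15): 1⊕1⊕0⊕1⊕0⊕0⊕0⊕0 = 1
s4 (pos 4,5,6,7,12,13,14,15): 1⊕0⊕0⊕1⊕1⊕1⊕0⊕0 = 0
s8 (pos 8,9,10,11,12,13,14,15): 1⊕1⊕0⊕0⊕1⊕1⊕0⊕0 = 0
Syndrome s8…s1 = 0010 → error at position 2.
Flip position 2: 011100111001100 → 001100111001100

001100111001100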